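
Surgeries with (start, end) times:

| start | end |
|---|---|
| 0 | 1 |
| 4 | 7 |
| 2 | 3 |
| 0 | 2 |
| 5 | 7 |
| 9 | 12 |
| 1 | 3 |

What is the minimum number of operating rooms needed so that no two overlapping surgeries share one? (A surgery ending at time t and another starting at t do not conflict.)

starts: [0, 0, 1, 2, 4, 5, 9]
ends:   [1, 2, 3, 3, 7, 7, 12]
s0→1 s0→2  — peak 2.

2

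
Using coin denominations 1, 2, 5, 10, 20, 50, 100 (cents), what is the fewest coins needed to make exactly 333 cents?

7

333 = 3×100 + 1×20 + 1×10 + 1×2 + 1×1
Total coins = 3 + 1 + 1 + 1 + 1 = 7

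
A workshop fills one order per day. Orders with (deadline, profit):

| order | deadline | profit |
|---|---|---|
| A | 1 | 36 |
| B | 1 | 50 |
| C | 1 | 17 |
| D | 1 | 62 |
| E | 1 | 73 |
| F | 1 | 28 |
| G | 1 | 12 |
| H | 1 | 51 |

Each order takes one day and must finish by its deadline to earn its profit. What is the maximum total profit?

Take jobs in profit order; each goes to the latest open slot no later than its deadline.
By profit: E(d1,73), D(d1,62), H(d1,51), B(d1,50), A(d1,36), F(d1,28), C(d1,17), G(d1,12)
E→slot 1; D skipped; H skipped; B skipped; A skipped; F skipped; C skipped; G skipped.
Profit = 73 = 73

73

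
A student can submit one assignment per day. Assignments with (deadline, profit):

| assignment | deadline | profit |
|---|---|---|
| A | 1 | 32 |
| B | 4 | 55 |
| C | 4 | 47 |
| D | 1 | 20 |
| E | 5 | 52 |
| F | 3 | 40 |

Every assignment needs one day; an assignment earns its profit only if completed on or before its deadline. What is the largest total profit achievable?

226

Take jobs in profit order; each goes to the latest open slot no later than its deadline.
Profit order: B=55 E=52 C=47 F=40 A=32 D=20
Assign: B→slot 4, E→slot 5, C→slot 3, F→slot 2, A→slot 1, D skipped.
Slots: [1:A] [2:F] [3:C] [4:B] [5:E]
Profit = 32 + 40 + 47 + 55 + 52 = 226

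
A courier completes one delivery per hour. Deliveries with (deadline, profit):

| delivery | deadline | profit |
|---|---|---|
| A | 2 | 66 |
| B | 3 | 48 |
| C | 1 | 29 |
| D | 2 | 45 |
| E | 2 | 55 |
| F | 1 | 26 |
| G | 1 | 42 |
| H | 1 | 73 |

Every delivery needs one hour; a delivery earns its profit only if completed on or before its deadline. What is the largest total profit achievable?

187

By profit: H(d1,73), A(d2,66), E(d2,55), B(d3,48), D(d2,45), G(d1,42), C(d1,29), F(d1,26)
H→slot 1; A→slot 2; E skipped; B→slot 3; D skipped; G skipped; C skipped; F skipped.
Profit = 73 + 66 + 48 = 187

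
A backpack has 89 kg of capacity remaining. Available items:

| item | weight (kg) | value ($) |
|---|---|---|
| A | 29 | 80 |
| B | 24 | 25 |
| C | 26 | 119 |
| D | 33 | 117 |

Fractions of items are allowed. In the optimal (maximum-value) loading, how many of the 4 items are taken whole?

3

Sort by value per unit weight and fill in that order.
Ratios (sorted): C 4.58, D 3.55, A 2.76, B 1.04
take C (26 @ 119); take D (33 @ 117); take A (29 @ 80); take 1/24 of B → 1.04. Capacity used 89/89.
3 item(s) taken whole; one partial (take 1/24 of B).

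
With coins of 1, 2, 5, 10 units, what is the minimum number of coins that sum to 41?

Greedy: take as many of the largest coin as possible, then repeat with the remainder.
41 = 4×10 + 1×1
Total coins = 4 + 1 = 5

5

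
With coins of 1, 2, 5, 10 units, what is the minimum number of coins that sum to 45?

45 = 4×10 + 1×5
Total coins = 4 + 1 = 5

5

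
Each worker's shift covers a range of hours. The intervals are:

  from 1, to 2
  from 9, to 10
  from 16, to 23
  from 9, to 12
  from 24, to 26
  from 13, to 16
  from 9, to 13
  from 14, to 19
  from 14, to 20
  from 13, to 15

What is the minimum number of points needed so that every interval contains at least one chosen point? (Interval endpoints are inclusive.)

By right end: [1,2]  [9,10]  [9,12]  [9,13]  [13,15]  [13,16]  [14,19]  [14,20]  [16,23]  [24,26]
[1,2] uncovered → point at 2; [9,10] uncovered → point at 10; [13,15] uncovered → point at 15; [16,23] uncovered → point at 23; [24,26] uncovered → point at 26.
Points: 2, 10, 15, 23, 26 (5 total).

5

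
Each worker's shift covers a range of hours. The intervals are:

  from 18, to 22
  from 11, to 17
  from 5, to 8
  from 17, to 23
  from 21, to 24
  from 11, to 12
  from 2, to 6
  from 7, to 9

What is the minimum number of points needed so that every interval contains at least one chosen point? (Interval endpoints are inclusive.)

4

By right end: [2,6]  [5,8]  [7,9]  [11,12]  [11,17]  [18,22]  [17,23]  [21,24]
[2,6] uncovered → point at 6; [7,9] uncovered → point at 9; [11,12] uncovered → point at 12; [18,22] uncovered → point at 22.
Points: 6, 9, 12, 22 (4 total).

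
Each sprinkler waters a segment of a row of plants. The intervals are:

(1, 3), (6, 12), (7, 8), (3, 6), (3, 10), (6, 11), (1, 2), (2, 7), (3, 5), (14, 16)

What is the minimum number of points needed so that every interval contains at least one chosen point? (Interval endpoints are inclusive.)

Sort by right endpoint; whenever an interval is uncovered, place a point at its right end.
Sorted: [1,2] [1,3] [3,5] [3,6] [2,7] [7,8] [3,10] [6,11] [6,12] [14,16]
{[1,2],[1,3]} hit by 2; {[3,5],[3,6],[2,7]} hit by 5; {[7,8],[3,10],[6,11],[6,12]} hit by 8; {[14,16]} hit by 16.
Points: 2, 5, 8, 16 (4 total).

4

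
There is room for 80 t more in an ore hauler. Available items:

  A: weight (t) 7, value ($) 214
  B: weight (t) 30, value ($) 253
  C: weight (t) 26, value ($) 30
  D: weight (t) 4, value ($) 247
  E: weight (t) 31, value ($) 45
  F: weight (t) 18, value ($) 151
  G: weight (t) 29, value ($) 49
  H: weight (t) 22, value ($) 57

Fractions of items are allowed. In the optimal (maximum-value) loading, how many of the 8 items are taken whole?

Ratios (sorted): D 61.75, A 30.57, B 8.43, F 8.39, H 2.59, G 1.69, E 1.45, C 1.15
take D (4 @ 247); take A (7 @ 214); take B (30 @ 253); take F (18 @ 151); take 21/22 of H → 54.41. Capacity used 80/80.
4 item(s) taken whole; one partial (take 21/22 of H).

4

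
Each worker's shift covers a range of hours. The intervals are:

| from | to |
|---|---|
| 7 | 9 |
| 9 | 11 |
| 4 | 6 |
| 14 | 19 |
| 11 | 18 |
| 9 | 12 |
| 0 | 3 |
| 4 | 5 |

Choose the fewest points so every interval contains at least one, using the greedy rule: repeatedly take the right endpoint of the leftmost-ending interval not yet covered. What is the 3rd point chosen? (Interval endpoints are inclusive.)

9

Process intervals by earliest right end; each time one isn't hit yet, stab at its right endpoint.
By right end: [0,3]  [4,5]  [4,6]  [7,9]  [9,11]  [9,12]  [11,18]  [14,19]
[0,3] uncovered → point at 3; [4,5] uncovered → point at 5; [7,9] uncovered → point at 9; [11,18] uncovered → point at 18.
Points: 3, 5, 9, 18 (4 total).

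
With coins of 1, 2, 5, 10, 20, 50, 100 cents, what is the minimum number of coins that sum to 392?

392 = 3×100 + 1×50 + 2×20 + 1×2
Total coins = 3 + 1 + 2 + 1 = 7

7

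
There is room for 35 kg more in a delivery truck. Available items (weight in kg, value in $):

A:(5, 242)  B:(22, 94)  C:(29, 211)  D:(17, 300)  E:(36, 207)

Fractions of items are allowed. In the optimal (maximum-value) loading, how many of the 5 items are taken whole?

Ratios (sorted): A 48.40, D 17.65, C 7.28, E 5.75, B 4.27
take A (5 @ 242); take D (17 @ 300); take 13/29 of C → 94.59. Capacity used 35/35.
2 item(s) taken whole; one partial (take 13/29 of C).

2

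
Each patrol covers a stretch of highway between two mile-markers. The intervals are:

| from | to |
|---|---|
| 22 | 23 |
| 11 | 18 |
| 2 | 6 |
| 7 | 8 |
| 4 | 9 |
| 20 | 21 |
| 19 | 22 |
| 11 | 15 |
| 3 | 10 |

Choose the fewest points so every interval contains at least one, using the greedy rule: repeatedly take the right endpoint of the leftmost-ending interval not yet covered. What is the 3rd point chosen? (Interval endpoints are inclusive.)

15

Process intervals by earliest right end; each time one isn't hit yet, stab at its right endpoint.
Sorted: [2,6] [7,8] [4,9] [3,10] [11,15] [11,18] [20,21] [19,22] [22,23]
{[2,6]} hit by 6; {[7,8],[4,9],[3,10]} hit by 8; {[11,15],[11,18]} hit by 15; {[20,21],[19,22]} hit by 21; {[22,23]} hit by 23.
Points: 6, 8, 15, 21, 23 (5 total).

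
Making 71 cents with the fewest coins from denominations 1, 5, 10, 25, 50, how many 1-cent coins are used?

1

Greedy: take as many of the largest coin as possible, then repeat with the remainder.
71 = 1×50 + 2×10 + 1×1
Count of 1: 1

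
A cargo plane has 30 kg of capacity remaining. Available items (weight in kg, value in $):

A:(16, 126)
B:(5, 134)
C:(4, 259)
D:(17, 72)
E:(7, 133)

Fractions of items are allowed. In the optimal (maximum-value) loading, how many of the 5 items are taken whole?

Order: C (259/4=64.75) > B (134/5=26.80) > E (133/7=19.00) > A (126/16=7.88) > D (72/17=4.24)
Fill: take C (4 @ 259) → take B (5 @ 134) → take E (7 @ 133) → take 14/16 of A → 110.25; 30/30 used.
3 item(s) taken whole; one partial (take 14/16 of A).

3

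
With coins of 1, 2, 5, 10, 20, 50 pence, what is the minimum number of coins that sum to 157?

157 − 3×50→7 − 1×5→2 − 1×2→0
Total coins = 3 + 1 + 1 = 5

5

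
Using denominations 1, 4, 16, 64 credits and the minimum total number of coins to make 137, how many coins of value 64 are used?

Use the largest denomination that fits, subtract, and repeat.
137 − 2×64→9 − 2×4→1 − 1×1→0
Count of 64: 2

2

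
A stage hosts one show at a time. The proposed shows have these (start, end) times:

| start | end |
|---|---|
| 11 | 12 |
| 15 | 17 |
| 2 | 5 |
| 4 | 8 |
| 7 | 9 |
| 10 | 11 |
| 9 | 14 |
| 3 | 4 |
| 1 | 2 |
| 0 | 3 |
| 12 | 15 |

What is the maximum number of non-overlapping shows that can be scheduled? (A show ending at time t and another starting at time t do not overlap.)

Order by finish time; keep every interval that doesn't clash with the previous kept one.
By end time: (1,2), (0,3), (3,4), (2,5), (4,8), (7,9), (10,11), (11,12), (9,14), (12,15), (15,17).
Pick (1,2); next start ≥ 2 → (3,4); next start ≥ 4 → (4,8); next start ≥ 8 → (10,11); next start ≥ 11 → (11,12); next start ≥ 12 → (12,15); next start ≥ 15 → (15,17).
Selected 7 shows.

7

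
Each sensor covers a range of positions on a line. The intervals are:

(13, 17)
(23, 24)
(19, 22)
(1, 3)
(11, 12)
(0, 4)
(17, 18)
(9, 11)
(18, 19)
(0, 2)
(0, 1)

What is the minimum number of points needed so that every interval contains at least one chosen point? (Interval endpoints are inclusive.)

5

By right end: [0,1]  [0,2]  [1,3]  [0,4]  [9,11]  [11,12]  [13,17]  [17,18]  [18,19]  [19,22]  [23,24]
[0,1] uncovered → point at 1; [9,11] uncovered → point at 11; [13,17] uncovered → point at 17; [18,19] uncovered → point at 19; [23,24] uncovered → point at 24.
Points: 1, 11, 17, 19, 24 (5 total).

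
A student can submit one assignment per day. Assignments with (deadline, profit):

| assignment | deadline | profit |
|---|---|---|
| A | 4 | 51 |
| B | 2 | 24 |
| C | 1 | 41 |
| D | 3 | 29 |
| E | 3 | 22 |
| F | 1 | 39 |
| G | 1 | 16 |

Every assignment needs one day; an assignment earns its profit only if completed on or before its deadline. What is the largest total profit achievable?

145

Sort by profit descending; place each in the latest free slot ≤ its deadline.
Profit order: A=51 C=41 F=39 D=29 B=24 E=22 G=16
Assign: A→slot 4, C→slot 1, F skipped, D→slot 3, B→slot 2, E skipped, G skipped.
Slots: [1:C] [2:B] [3:D] [4:A]
Profit = 41 + 24 + 29 + 51 = 145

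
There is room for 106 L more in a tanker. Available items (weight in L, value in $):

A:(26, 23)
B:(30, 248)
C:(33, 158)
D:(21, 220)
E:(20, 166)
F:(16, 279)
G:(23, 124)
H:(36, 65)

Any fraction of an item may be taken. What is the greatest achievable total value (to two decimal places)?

Order: F (279/16=17.44) > D (220/21=10.48) > E (166/20=8.30) > B (248/30=8.27) > G (124/23=5.39) > C (158/33=4.79) > H (65/36=1.81) > A (23/26=0.88)
Fill: take F (16 @ 279) → take D (21 @ 220) → take E (20 @ 166) → take B (30 @ 248) → take 19/23 of G → 102.43; 106/106 used.
Total value = 1015.43

1015.43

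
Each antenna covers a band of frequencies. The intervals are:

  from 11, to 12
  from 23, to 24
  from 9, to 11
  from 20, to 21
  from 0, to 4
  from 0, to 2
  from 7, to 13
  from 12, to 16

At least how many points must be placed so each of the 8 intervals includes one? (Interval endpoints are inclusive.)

5

Process intervals by earliest right end; each time one isn't hit yet, stab at its right endpoint.
Sorted: [0,2] [0,4] [9,11] [11,12] [7,13] [12,16] [20,21] [23,24]
{[0,2],[0,4]} hit by 2; {[9,11],[11,12],[7,13]} hit by 11; {[12,16]} hit by 16; {[20,21]} hit by 21; {[23,24]} hit by 24.
Points: 2, 11, 16, 21, 24 (5 total).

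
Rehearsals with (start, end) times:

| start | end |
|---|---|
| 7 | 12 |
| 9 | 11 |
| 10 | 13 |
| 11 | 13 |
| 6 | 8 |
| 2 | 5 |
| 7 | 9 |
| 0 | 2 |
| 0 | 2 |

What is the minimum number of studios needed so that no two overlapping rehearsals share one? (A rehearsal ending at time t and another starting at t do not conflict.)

The answer is the maximum number of intervals overlapping at any instant.
Events (time:±→running): 0:+→1 0:+→2 2:-→1 2:-→0 2:+→1 5:-→0 6:+→1 7:+→2 7:+→3 … peak 3.

3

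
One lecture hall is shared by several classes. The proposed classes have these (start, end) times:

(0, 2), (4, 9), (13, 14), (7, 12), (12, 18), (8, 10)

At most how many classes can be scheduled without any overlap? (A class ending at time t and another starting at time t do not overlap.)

3

By end time: (0,2), (4,9), (8,10), (7,12), (13,14), (12,18).
Pick (0,2); next start ≥ 2 → (4,9); next start ≥ 9 → (13,14).
Selected 3 classes.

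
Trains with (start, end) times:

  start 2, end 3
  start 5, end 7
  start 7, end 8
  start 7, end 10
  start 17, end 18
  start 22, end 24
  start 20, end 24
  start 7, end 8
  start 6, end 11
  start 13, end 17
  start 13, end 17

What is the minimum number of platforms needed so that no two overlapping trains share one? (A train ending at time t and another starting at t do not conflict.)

4

The answer is the maximum number of intervals overlapping at any instant.
starts: [2, 5, 6, 7, 7, 7, 13, 13, 17, 20, 22]
ends:   [3, 7, 8, 8, 10, 11, 17, 17, 18, 24, 24]
s2→1 e3→0 s5→1 s6→2 e7→1 s7→2 s7→3 s7→4  — peak 4.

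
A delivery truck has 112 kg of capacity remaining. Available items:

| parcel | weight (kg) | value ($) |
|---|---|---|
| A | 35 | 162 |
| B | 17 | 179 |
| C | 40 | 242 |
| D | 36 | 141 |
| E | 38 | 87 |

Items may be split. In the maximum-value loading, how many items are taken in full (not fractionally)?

Ratios (sorted): B 10.53, C 6.05, A 4.63, D 3.92, E 2.29
take B (17 @ 179); take C (40 @ 242); take A (35 @ 162); take 20/36 of D → 78.33. Capacity used 112/112.
3 item(s) taken whole; one partial (take 20/36 of D).

3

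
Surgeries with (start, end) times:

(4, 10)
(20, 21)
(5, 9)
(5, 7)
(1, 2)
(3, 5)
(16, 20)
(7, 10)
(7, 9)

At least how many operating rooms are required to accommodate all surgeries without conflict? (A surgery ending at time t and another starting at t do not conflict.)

Count concurrent intervals with a sweep; the peak is the room count.
Events (time:±→running): 1:+→1 2:-→0 3:+→1 4:+→2 5:-→1 5:+→2 5:+→3 7:-→2 7:+→3 7:+→4 … peak 4.

4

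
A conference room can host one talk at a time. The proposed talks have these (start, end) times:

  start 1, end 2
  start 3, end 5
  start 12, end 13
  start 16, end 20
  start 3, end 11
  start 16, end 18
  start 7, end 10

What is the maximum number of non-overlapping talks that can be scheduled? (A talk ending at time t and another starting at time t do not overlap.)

Sort by end time and greedily take each interval whose start is ≥ the last chosen end.
Sorted by end: (1,2)  (3,5)  (7,10)  (3,11)  (12,13)  (16,18)  (16,20)
take (1,2); take (3,5); take (7,10); take (12,13); take (16,18).
Selected 5 talks.

5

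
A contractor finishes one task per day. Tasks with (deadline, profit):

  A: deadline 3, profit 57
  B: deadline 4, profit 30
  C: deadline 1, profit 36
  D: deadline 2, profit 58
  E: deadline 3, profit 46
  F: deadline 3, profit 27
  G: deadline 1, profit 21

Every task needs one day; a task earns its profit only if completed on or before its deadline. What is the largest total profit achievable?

Sort by profit descending; place each in the latest free slot ≤ its deadline.
By profit: D(d2,58), A(d3,57), E(d3,46), C(d1,36), B(d4,30), F(d3,27), G(d1,21)
D→slot 2; A→slot 3; E→slot 1; C skipped; B→slot 4; F skipped; G skipped.
Profit = 46 + 58 + 57 + 30 = 191

191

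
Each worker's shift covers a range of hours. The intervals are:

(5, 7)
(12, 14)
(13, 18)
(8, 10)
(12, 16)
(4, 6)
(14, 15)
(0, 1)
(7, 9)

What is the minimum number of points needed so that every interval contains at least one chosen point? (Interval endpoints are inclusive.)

4

Process intervals by earliest right end; each time one isn't hit yet, stab at its right endpoint.
Sorted: [0,1] [4,6] [5,7] [7,9] [8,10] [12,14] [14,15] [12,16] [13,18]
{[0,1]} hit by 1; {[4,6],[5,7]} hit by 6; {[7,9],[8,10]} hit by 9; {[12,14],[14,15],[12,16],[13,18]} hit by 14.
Points: 1, 6, 9, 14 (4 total).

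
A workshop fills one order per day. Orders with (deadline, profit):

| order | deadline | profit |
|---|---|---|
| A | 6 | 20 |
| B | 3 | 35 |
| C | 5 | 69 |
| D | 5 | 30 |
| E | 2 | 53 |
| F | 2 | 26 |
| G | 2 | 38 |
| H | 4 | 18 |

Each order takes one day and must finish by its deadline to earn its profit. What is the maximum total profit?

245

Take jobs in profit order; each goes to the latest open slot no later than its deadline.
By profit: C(d5,69), E(d2,53), G(d2,38), B(d3,35), D(d5,30), F(d2,26), A(d6,20), H(d4,18)
C→slot 5; E→slot 2; G→slot 1; B→slot 3; D→slot 4; F skipped; A→slot 6; H skipped.
Profit = 38 + 53 + 35 + 30 + 69 + 20 = 245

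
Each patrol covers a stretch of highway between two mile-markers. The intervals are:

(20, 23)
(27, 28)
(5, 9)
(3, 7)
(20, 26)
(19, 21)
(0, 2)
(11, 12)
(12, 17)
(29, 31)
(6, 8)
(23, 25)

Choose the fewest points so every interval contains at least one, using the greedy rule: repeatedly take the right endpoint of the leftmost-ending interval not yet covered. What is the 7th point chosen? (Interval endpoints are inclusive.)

By right end: [0,2]  [3,7]  [6,8]  [5,9]  [11,12]  [12,17]  [19,21]  [20,23]  [23,25]  [20,26]  [27,28]  [29,31]
[0,2] uncovered → point at 2; [3,7] uncovered → point at 7; [11,12] uncovered → point at 12; [19,21] uncovered → point at 21; [23,25] uncovered → point at 25; [27,28] uncovered → point at 28; [29,31] uncovered → point at 31.
Points: 2, 7, 12, 21, 25, 28, 31 (7 total).

31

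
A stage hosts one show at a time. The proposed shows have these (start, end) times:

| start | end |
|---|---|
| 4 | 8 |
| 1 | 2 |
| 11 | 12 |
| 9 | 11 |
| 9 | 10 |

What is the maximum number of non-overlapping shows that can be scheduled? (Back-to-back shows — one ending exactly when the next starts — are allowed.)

4

Sort by end time and greedily take each interval whose start is ≥ the last chosen end.
Sorted by end: (1,2)  (4,8)  (9,10)  (9,11)  (11,12)
take (1,2); take (4,8); take (9,10); skip (9,11); take (11,12).
Selected 4 shows.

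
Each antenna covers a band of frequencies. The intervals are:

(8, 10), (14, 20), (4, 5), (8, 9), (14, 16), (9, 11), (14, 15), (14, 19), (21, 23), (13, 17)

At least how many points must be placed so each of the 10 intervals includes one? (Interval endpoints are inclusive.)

Sorted: [4,5] [8,9] [8,10] [9,11] [14,15] [14,16] [13,17] [14,19] [14,20] [21,23]
{[4,5]} hit by 5; {[8,9],[8,10],[9,11]} hit by 9; {[14,15],[14,16],[13,17],[14,19],[14,20]} hit by 15; {[21,23]} hit by 23.
Points: 5, 9, 15, 23 (4 total).

4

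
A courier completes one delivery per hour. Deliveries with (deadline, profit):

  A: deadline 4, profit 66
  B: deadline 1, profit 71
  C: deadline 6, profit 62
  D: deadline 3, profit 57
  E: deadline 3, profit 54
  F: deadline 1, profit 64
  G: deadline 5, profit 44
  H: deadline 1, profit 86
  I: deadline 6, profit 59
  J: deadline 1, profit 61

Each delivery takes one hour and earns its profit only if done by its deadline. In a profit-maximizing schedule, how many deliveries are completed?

Profit order: H=86 B=71 A=66 F=64 C=62 J=61 I=59 D=57 E=54 G=44
Assign: H→slot 1, B skipped, A→slot 4, F skipped, C→slot 6, J skipped, I→slot 5, D→slot 3, E→slot 2, G skipped.
Slots: [1:H] [2:E] [3:D] [4:A] [5:I] [6:C]
6 of 10 scheduled.

6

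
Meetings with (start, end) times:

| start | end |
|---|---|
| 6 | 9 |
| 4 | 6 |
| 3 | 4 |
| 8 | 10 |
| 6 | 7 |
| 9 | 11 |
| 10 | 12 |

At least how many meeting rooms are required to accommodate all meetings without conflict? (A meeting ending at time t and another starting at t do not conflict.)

Count concurrent intervals with a sweep; the peak is the room count.
starts: [3, 4, 6, 6, 8, 9, 10]
ends:   [4, 6, 7, 9, 10, 11, 12]
s3→1 e4→0 s4→1 e6→0 s6→1 s6→2  — peak 2.

2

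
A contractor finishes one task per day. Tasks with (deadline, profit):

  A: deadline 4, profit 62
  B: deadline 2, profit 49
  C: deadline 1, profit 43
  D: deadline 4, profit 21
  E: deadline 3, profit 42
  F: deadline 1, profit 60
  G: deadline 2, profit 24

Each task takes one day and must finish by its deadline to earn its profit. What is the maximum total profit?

213

Sort by profit descending; place each in the latest free slot ≤ its deadline.
Profit order: A=62 F=60 B=49 C=43 E=42 G=24 D=21
Assign: A→slot 4, F→slot 1, B→slot 2, C skipped, E→slot 3, G skipped, D skipped.
Slots: [1:F] [2:B] [3:E] [4:A]
Profit = 60 + 49 + 42 + 62 = 213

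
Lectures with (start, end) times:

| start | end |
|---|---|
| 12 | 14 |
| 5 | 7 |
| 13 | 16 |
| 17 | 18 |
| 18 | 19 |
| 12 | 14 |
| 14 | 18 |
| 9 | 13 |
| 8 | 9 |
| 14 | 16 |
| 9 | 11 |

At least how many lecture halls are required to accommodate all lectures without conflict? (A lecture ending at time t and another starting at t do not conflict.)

The answer is the maximum number of intervals overlapping at any instant.
starts: [5, 8, 9, 9, 12, 12, 13, 14, 14, 17, 18]
ends:   [7, 9, 11, 13, 14, 14, 16, 16, 18, 18, 19]
s5→1 e7→0 s8→1 e9→0 s9→1 s9→2 e11→1 s12→2 s12→3  — peak 3.

3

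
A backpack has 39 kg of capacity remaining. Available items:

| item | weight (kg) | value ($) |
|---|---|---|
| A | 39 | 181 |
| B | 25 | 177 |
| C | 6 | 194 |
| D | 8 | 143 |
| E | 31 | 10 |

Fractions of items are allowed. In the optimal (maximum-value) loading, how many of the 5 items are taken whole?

Sort by value per unit weight and fill in that order.
Ratios (sorted): C 32.33, D 17.88, B 7.08, A 4.64, E 0.32
take C (6 @ 194); take D (8 @ 143); take B (25 @ 177). Capacity used 39/39.
3 item(s) taken whole.

3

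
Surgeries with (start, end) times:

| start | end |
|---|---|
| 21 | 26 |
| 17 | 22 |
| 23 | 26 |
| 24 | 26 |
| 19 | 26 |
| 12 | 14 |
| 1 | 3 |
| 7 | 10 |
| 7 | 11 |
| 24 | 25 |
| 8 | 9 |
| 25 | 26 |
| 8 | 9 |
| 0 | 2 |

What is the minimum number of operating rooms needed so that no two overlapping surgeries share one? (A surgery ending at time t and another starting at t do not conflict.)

Count concurrent intervals with a sweep; the peak is the room count.
Events (time:±→running): 0:+→1 1:+→2 2:-→1 3:-→0 7:+→1 7:+→2 8:+→3 8:+→4 9:-→3 9:-→2 10:-→1 11:-→0 12:+→1 14:-→0 17:+→1 19:+→2 21:+→3 22:-→2 23:+→3 24:+→4 24:+→5 … peak 5.

5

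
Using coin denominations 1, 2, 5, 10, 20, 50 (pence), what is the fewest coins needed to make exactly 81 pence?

4

81 = 1×50 + 1×20 + 1×10 + 1×1
Total coins = 1 + 1 + 1 + 1 = 4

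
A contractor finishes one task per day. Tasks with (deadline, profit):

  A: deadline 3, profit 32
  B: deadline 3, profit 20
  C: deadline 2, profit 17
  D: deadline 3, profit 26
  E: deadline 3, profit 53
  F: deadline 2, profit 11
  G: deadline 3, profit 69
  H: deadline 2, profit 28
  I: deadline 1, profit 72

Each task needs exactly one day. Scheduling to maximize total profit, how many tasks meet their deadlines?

3

Take jobs in profit order; each goes to the latest open slot no later than its deadline.
By profit: I(d1,72), G(d3,69), E(d3,53), A(d3,32), H(d2,28), D(d3,26), B(d3,20), C(d2,17), F(d2,11)
I→slot 1; G→slot 3; E→slot 2; A skipped; H skipped; D skipped; B skipped; C skipped; F skipped.
3 of 9 scheduled.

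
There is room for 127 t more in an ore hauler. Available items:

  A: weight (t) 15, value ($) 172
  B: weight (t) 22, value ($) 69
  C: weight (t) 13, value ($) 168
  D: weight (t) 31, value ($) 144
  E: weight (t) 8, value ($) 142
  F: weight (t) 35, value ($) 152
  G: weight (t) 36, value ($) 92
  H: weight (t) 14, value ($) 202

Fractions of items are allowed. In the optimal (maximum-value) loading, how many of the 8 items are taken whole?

6

Ratios (sorted): E 17.75, H 14.43, C 12.92, A 11.47, D 4.65, F 4.34, B 3.14, G 2.56
take E (8 @ 142); take H (14 @ 202); take C (13 @ 168); take A (15 @ 172); take D (31 @ 144); take F (35 @ 152); take 11/22 of B → 34.50. Capacity used 127/127.
6 item(s) taken whole; one partial (take 11/22 of B).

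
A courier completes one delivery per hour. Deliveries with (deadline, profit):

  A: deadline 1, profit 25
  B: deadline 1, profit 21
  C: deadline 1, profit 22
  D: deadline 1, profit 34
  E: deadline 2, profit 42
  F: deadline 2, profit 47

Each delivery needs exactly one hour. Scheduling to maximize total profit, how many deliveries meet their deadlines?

2

Profit order: F=47 E=42 D=34 A=25 C=22 B=21
Assign: F→slot 2, E→slot 1, D skipped, A skipped, C skipped, B skipped.
Slots: [1:E] [2:F]
2 of 6 scheduled.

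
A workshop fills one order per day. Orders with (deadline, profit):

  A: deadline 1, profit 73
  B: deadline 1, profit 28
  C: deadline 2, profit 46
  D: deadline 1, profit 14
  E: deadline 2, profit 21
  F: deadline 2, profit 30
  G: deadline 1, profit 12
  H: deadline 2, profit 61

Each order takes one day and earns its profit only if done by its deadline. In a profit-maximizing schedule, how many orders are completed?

By profit: A(d1,73), H(d2,61), C(d2,46), F(d2,30), B(d1,28), E(d2,21), D(d1,14), G(d1,12)
A→slot 1; H→slot 2; C skipped; F skipped; B skipped; E skipped; D skipped; G skipped.
2 of 8 scheduled.

2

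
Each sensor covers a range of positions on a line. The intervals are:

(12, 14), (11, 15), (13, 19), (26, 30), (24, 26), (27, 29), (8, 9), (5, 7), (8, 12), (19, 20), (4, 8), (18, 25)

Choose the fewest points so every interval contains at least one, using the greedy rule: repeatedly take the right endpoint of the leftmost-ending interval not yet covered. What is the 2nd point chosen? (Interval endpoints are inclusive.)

Sorted: [5,7] [4,8] [8,9] [8,12] [12,14] [11,15] [13,19] [19,20] [18,25] [24,26] [27,29] [26,30]
{[5,7],[4,8]} hit by 7; {[8,9],[8,12]} hit by 9; {[12,14],[11,15],[13,19]} hit by 14; {[19,20],[18,25]} hit by 20; {[24,26]} hit by 26; {[27,29],[26,30]} hit by 29.
Points: 7, 9, 14, 20, 26, 29 (6 total).

9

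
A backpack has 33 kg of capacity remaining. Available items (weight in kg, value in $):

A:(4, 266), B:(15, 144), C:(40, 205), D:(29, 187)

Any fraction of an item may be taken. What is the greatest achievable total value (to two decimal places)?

500.28

Ratios (sorted): A 66.50, B 9.60, D 6.45, C 5.12
take A (4 @ 266); take B (15 @ 144); take 14/29 of D → 90.28. Capacity used 33/33.
Total value = 500.28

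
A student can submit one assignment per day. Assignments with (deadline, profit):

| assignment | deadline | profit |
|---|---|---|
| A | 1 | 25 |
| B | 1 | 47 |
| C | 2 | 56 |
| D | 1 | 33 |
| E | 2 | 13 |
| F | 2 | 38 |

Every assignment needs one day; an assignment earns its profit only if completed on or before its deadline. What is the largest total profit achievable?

103

Profit order: C=56 B=47 F=38 D=33 A=25 E=13
Assign: C→slot 2, B→slot 1, F skipped, D skipped, A skipped, E skipped.
Slots: [1:B] [2:C]
Profit = 47 + 56 = 103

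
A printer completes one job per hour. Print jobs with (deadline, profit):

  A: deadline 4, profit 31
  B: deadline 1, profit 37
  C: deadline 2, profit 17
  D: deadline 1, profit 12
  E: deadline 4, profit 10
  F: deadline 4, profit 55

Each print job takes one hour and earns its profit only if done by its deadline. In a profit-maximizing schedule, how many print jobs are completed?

4

By profit: F(d4,55), B(d1,37), A(d4,31), C(d2,17), D(d1,12), E(d4,10)
F→slot 4; B→slot 1; A→slot 3; C→slot 2; D skipped; E skipped.
4 of 6 scheduled.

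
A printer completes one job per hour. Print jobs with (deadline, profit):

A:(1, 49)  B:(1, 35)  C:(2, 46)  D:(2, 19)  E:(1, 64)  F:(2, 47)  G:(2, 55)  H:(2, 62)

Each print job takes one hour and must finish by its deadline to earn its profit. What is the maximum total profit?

126

Sort by profit descending; place each in the latest free slot ≤ its deadline.
Profit order: E=64 H=62 G=55 A=49 F=47 C=46 B=35 D=19
Assign: E→slot 1, H→slot 2, G skipped, A skipped, F skipped, C skipped, B skipped, D skipped.
Slots: [1:E] [2:H]
Profit = 64 + 62 = 126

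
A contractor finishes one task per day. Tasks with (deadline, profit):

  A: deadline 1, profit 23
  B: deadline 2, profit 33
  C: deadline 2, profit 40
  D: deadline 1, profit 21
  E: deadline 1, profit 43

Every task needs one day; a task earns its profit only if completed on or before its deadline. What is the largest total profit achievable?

83

By profit: E(d1,43), C(d2,40), B(d2,33), A(d1,23), D(d1,21)
E→slot 1; C→slot 2; B skipped; A skipped; D skipped.
Profit = 43 + 40 = 83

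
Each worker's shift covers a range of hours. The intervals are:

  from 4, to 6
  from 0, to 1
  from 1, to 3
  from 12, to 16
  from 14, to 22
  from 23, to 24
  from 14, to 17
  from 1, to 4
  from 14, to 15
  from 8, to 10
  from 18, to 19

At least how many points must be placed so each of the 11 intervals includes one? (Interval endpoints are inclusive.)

6

Sort by right endpoint; whenever an interval is uncovered, place a point at its right end.
By right end: [0,1]  [1,3]  [1,4]  [4,6]  [8,10]  [14,15]  [12,16]  [14,17]  [18,19]  [14,22]  [23,24]
[0,1] uncovered → point at 1; [4,6] uncovered → point at 6; [8,10] uncovered → point at 10; [14,15] uncovered → point at 15; [18,19] uncovered → point at 19; [23,24] uncovered → point at 24.
Points: 1, 6, 10, 15, 19, 24 (6 total).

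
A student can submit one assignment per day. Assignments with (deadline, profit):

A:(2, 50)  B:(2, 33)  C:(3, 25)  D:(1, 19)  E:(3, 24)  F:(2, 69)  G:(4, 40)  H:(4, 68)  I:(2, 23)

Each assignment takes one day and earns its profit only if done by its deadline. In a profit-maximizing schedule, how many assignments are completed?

4

Sort by profit descending; place each in the latest free slot ≤ its deadline.
By profit: F(d2,69), H(d4,68), A(d2,50), G(d4,40), B(d2,33), C(d3,25), E(d3,24), I(d2,23), D(d1,19)
F→slot 2; H→slot 4; A→slot 1; G→slot 3; B skipped; C skipped; E skipped; I skipped; D skipped.
4 of 9 scheduled.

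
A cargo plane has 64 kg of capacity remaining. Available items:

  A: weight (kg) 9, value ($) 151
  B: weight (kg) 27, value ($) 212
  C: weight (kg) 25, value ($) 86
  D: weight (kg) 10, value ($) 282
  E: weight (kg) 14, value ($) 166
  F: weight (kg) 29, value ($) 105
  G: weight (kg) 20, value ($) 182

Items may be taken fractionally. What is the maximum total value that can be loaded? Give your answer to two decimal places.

867.37

Order: D (282/10=28.20) > A (151/9=16.78) > E (166/14=11.86) > G (182/20=9.10) > B (212/27=7.85) > F (105/29=3.62) > C (86/25=3.44)
Fill: take D (10 @ 282) → take A (9 @ 151) → take E (14 @ 166) → take G (20 @ 182) → take 11/27 of B → 86.37; 64/64 used.
Total value = 867.37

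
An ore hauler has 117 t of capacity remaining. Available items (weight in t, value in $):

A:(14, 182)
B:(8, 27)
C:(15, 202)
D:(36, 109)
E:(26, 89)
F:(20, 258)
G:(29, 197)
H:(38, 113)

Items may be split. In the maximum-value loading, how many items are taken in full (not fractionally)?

Greedy by value/weight ratio, highest first.
Order: C (202/15=13.47) > A (182/14=13.00) > F (258/20=12.90) > G (197/29=6.79) > E (89/26=3.42) > B (27/8=3.38) > D (109/36=3.03) > H (113/38=2.97)
Fill: take C (15 @ 202) → take A (14 @ 182) → take F (20 @ 258) → take G (29 @ 197) → take E (26 @ 89) → take B (8 @ 27) → take 5/36 of D → 15.14; 117/117 used.
6 item(s) taken whole; one partial (take 5/36 of D).

6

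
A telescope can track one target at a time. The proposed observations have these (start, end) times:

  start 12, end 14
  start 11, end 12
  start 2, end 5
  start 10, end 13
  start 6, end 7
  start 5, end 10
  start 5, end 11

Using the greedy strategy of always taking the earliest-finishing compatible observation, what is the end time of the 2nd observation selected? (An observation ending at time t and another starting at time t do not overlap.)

Sort by end time and greedily take each interval whose start is ≥ the last chosen end.
Sorted by end: (2,5)  (6,7)  (5,10)  (5,11)  (11,12)  (10,13)  (12,14)
take (2,5); take (6,7); take (11,12); take (12,14).
Selected: (2,5) (6,7) (11,12) (12,14)

7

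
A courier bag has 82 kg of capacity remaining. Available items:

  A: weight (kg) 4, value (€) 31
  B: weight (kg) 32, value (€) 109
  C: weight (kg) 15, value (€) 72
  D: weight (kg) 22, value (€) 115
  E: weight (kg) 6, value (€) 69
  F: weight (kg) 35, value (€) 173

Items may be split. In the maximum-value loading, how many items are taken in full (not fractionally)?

5

Order: E (69/6=11.50) > A (31/4=7.75) > D (115/22=5.23) > F (173/35=4.94) > C (72/15=4.80) > B (109/32=3.41)
Fill: take E (6 @ 69) → take A (4 @ 31) → take D (22 @ 115) → take F (35 @ 173) → take C (15 @ 72); 82/82 used.
5 item(s) taken whole.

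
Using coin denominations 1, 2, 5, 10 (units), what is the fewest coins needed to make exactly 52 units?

6

52 − 5×10→2 − 1×2→0
Total coins = 5 + 1 = 6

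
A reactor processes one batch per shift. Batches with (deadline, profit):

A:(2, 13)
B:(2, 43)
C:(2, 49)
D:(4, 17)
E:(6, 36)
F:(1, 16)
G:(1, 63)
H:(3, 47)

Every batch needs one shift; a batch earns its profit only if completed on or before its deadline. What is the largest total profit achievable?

By profit: G(d1,63), C(d2,49), H(d3,47), B(d2,43), E(d6,36), D(d4,17), F(d1,16), A(d2,13)
G→slot 1; C→slot 2; H→slot 3; B skipped; E→slot 6; D→slot 4; F skipped; A skipped.
Profit = 63 + 49 + 47 + 17 + 36 = 212

212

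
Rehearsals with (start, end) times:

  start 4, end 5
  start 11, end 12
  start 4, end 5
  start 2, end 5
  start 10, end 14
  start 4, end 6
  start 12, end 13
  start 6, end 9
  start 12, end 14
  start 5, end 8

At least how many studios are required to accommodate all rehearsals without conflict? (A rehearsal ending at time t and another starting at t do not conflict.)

Count concurrent intervals with a sweep; the peak is the room count.
starts: [2, 4, 4, 4, 5, 6, 10, 11, 12, 12]
ends:   [5, 5, 5, 6, 8, 9, 12, 13, 14, 14]
s2→1 s4→2 s4→3 s4→4  — peak 4.

4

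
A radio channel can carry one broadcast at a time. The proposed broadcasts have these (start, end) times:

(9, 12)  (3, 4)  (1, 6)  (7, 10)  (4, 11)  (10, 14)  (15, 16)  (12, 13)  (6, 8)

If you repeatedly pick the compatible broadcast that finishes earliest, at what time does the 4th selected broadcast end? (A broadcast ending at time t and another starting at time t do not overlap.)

13

Sort by end time and greedily take each interval whose start is ≥ the last chosen end.
By end time: (3,4), (1,6), (6,8), (7,10), (4,11), (9,12), (12,13), (10,14), (15,16).
Pick (3,4); next start ≥ 4 → (6,8); next start ≥ 8 → (9,12); next start ≥ 12 → (12,13); next start ≥ 13 → (15,16).
Selected: (3,4) (6,8) (9,12) (12,13) (15,16)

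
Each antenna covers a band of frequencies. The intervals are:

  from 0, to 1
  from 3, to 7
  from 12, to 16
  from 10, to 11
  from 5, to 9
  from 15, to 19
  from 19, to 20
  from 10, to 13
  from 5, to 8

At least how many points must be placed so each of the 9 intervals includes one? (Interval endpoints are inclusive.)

5

Process intervals by earliest right end; each time one isn't hit yet, stab at its right endpoint.
Sorted: [0,1] [3,7] [5,8] [5,9] [10,11] [10,13] [12,16] [15,19] [19,20]
{[0,1]} hit by 1; {[3,7],[5,8],[5,9]} hit by 7; {[10,11],[10,13]} hit by 11; {[12,16],[15,19]} hit by 16; {[19,20]} hit by 20.
Points: 1, 7, 11, 16, 20 (5 total).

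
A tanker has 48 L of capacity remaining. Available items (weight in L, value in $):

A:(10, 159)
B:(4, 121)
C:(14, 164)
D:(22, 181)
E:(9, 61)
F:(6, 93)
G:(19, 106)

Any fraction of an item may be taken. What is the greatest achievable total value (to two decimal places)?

652.18

Greedy by value/weight ratio, highest first.
Order: B (121/4=30.25) > A (159/10=15.90) > F (93/6=15.50) > C (164/14=11.71) > D (181/22=8.23) > E (61/9=6.78) > G (106/19=5.58)
Fill: take B (4 @ 121) → take A (10 @ 159) → take F (6 @ 93) → take C (14 @ 164) → take 14/22 of D → 115.18; 48/48 used.
Total value = 652.18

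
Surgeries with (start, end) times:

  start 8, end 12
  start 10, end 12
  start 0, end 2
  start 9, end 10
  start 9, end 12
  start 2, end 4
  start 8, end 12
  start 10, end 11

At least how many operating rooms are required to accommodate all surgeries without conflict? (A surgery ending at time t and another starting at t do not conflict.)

Count concurrent intervals with a sweep; the peak is the room count.
Events (time:±→running): 0:+→1 2:-→0 2:+→1 4:-→0 8:+→1 8:+→2 9:+→3 9:+→4 10:-→3 10:+→4 10:+→5 … peak 5.

5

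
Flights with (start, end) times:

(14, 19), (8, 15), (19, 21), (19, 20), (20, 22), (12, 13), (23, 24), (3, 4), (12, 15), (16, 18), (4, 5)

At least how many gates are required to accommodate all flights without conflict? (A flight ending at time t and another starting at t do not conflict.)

The answer is the maximum number of intervals overlapping at any instant.
starts: [3, 4, 8, 12, 12, 14, 16, 19, 19, 20, 23]
ends:   [4, 5, 13, 15, 15, 18, 19, 20, 21, 22, 24]
s3→1 e4→0 s4→1 e5→0 s8→1 s12→2 s12→3  — peak 3.

3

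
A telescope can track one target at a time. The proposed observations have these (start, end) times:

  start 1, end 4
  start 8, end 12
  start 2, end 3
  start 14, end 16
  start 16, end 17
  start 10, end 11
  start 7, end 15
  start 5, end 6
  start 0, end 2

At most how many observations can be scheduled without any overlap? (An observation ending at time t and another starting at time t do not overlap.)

6

Sort by end time and greedily take each interval whose start is ≥ the last chosen end.
By end time: (0,2), (2,3), (1,4), (5,6), (10,11), (8,12), (7,15), (14,16), (16,17).
Pick (0,2); next start ≥ 2 → (2,3); next start ≥ 3 → (5,6); next start ≥ 6 → (10,11); next start ≥ 11 → (14,16); next start ≥ 16 → (16,17).
Selected 6 observations.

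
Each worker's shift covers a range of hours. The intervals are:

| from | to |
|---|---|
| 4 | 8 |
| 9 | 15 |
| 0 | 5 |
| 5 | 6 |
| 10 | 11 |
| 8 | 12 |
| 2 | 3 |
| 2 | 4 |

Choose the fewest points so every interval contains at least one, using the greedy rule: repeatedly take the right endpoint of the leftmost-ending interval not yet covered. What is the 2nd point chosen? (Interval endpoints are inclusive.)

Process intervals by earliest right end; each time one isn't hit yet, stab at its right endpoint.
By right end: [2,3]  [2,4]  [0,5]  [5,6]  [4,8]  [10,11]  [8,12]  [9,15]
[2,3] uncovered → point at 3; [5,6] uncovered → point at 6; [10,11] uncovered → point at 11.
Points: 3, 6, 11 (3 total).

6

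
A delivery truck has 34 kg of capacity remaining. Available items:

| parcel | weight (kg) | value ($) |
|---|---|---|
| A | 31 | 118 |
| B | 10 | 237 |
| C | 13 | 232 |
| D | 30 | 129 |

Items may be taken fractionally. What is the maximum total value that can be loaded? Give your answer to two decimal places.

Greedy by value/weight ratio, highest first.
Ratios (sorted): B 23.70, C 17.85, D 4.30, A 3.81
take B (10 @ 237); take C (13 @ 232); take 11/30 of D → 47.30. Capacity used 34/34.
Total value = 516.30

516.30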